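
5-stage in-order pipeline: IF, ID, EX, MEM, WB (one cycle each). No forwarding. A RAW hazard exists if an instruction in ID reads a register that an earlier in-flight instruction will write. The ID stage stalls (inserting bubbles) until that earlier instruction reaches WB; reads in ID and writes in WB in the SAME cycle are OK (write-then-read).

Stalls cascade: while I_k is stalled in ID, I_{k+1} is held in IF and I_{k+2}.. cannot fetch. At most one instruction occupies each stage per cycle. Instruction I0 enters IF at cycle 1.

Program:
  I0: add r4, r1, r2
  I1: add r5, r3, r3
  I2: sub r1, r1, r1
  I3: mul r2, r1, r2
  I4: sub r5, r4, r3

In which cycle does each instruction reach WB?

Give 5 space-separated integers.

Answer: 5 6 7 10 11

Derivation:
I0 add r4 <- r1,r2: IF@1 ID@2 stall=0 (-) EX@3 MEM@4 WB@5
I1 add r5 <- r3,r3: IF@2 ID@3 stall=0 (-) EX@4 MEM@5 WB@6
I2 sub r1 <- r1,r1: IF@3 ID@4 stall=0 (-) EX@5 MEM@6 WB@7
I3 mul r2 <- r1,r2: IF@4 ID@5 stall=2 (RAW on I2.r1 (WB@7)) EX@8 MEM@9 WB@10
I4 sub r5 <- r4,r3: IF@5 ID@8 stall=0 (-) EX@9 MEM@10 WB@11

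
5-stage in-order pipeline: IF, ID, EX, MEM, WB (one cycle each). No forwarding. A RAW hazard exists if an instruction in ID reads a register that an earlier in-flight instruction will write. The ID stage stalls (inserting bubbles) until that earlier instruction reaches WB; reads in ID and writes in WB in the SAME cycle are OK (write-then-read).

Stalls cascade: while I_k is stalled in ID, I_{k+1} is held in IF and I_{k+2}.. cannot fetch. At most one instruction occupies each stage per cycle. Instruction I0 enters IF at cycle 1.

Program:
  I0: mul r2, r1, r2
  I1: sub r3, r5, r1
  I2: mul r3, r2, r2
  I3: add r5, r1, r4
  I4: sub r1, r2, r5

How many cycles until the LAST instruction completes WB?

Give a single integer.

Answer: 12

Derivation:
I0 mul r2 <- r1,r2: IF@1 ID@2 stall=0 (-) EX@3 MEM@4 WB@5
I1 sub r3 <- r5,r1: IF@2 ID@3 stall=0 (-) EX@4 MEM@5 WB@6
I2 mul r3 <- r2,r2: IF@3 ID@4 stall=1 (RAW on I0.r2 (WB@5)) EX@6 MEM@7 WB@8
I3 add r5 <- r1,r4: IF@4 ID@6 stall=0 (-) EX@7 MEM@8 WB@9
I4 sub r1 <- r2,r5: IF@6 ID@7 stall=2 (RAW on I3.r5 (WB@9)) EX@10 MEM@11 WB@12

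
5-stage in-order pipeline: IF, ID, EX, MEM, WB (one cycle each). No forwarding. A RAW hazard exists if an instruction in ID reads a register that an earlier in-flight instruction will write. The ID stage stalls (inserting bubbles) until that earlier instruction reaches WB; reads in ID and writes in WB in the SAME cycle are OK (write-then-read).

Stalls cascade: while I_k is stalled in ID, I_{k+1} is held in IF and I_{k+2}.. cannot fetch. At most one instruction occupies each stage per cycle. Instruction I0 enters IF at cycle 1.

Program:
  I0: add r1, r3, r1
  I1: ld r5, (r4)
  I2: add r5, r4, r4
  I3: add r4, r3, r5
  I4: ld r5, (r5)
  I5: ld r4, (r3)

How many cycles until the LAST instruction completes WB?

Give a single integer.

I0 add r1 <- r3,r1: IF@1 ID@2 stall=0 (-) EX@3 MEM@4 WB@5
I1 ld r5 <- r4: IF@2 ID@3 stall=0 (-) EX@4 MEM@5 WB@6
I2 add r5 <- r4,r4: IF@3 ID@4 stall=0 (-) EX@5 MEM@6 WB@7
I3 add r4 <- r3,r5: IF@4 ID@5 stall=2 (RAW on I2.r5 (WB@7)) EX@8 MEM@9 WB@10
I4 ld r5 <- r5: IF@5 ID@8 stall=0 (-) EX@9 MEM@10 WB@11
I5 ld r4 <- r3: IF@8 ID@9 stall=0 (-) EX@10 MEM@11 WB@12

Answer: 12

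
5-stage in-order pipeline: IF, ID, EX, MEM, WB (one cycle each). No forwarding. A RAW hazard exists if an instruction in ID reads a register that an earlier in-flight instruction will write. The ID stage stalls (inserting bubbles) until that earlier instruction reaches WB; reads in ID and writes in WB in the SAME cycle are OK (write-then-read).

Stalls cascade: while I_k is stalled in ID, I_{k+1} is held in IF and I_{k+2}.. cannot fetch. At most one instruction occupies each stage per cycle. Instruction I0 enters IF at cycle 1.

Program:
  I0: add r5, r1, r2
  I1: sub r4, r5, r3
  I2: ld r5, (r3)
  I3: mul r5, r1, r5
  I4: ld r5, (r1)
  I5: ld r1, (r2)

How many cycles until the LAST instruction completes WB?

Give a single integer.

I0 add r5 <- r1,r2: IF@1 ID@2 stall=0 (-) EX@3 MEM@4 WB@5
I1 sub r4 <- r5,r3: IF@2 ID@3 stall=2 (RAW on I0.r5 (WB@5)) EX@6 MEM@7 WB@8
I2 ld r5 <- r3: IF@3 ID@6 stall=0 (-) EX@7 MEM@8 WB@9
I3 mul r5 <- r1,r5: IF@6 ID@7 stall=2 (RAW on I2.r5 (WB@9)) EX@10 MEM@11 WB@12
I4 ld r5 <- r1: IF@7 ID@10 stall=0 (-) EX@11 MEM@12 WB@13
I5 ld r1 <- r2: IF@10 ID@11 stall=0 (-) EX@12 MEM@13 WB@14

Answer: 14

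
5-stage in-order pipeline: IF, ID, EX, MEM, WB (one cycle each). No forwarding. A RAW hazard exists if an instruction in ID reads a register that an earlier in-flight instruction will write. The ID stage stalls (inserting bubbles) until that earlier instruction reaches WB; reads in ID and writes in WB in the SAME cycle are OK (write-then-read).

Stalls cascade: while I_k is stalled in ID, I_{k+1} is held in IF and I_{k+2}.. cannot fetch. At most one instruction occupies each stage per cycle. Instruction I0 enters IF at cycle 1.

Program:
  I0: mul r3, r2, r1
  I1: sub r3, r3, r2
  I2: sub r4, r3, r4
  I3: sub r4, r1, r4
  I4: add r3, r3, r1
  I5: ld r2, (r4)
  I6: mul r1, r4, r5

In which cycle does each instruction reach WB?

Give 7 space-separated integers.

Answer: 5 8 11 14 15 17 18

Derivation:
I0 mul r3 <- r2,r1: IF@1 ID@2 stall=0 (-) EX@3 MEM@4 WB@5
I1 sub r3 <- r3,r2: IF@2 ID@3 stall=2 (RAW on I0.r3 (WB@5)) EX@6 MEM@7 WB@8
I2 sub r4 <- r3,r4: IF@3 ID@6 stall=2 (RAW on I1.r3 (WB@8)) EX@9 MEM@10 WB@11
I3 sub r4 <- r1,r4: IF@6 ID@9 stall=2 (RAW on I2.r4 (WB@11)) EX@12 MEM@13 WB@14
I4 add r3 <- r3,r1: IF@9 ID@12 stall=0 (-) EX@13 MEM@14 WB@15
I5 ld r2 <- r4: IF@12 ID@13 stall=1 (RAW on I3.r4 (WB@14)) EX@15 MEM@16 WB@17
I6 mul r1 <- r4,r5: IF@13 ID@15 stall=0 (-) EX@16 MEM@17 WB@18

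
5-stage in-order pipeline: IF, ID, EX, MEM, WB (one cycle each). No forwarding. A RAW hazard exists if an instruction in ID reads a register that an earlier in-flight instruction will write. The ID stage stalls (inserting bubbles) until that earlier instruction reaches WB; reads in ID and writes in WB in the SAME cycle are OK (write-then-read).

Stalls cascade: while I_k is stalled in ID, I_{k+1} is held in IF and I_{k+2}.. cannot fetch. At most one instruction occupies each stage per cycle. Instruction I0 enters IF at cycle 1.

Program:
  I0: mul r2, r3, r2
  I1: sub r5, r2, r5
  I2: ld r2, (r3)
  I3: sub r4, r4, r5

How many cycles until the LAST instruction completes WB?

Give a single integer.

I0 mul r2 <- r3,r2: IF@1 ID@2 stall=0 (-) EX@3 MEM@4 WB@5
I1 sub r5 <- r2,r5: IF@2 ID@3 stall=2 (RAW on I0.r2 (WB@5)) EX@6 MEM@7 WB@8
I2 ld r2 <- r3: IF@3 ID@6 stall=0 (-) EX@7 MEM@8 WB@9
I3 sub r4 <- r4,r5: IF@6 ID@7 stall=1 (RAW on I1.r5 (WB@8)) EX@9 MEM@10 WB@11

Answer: 11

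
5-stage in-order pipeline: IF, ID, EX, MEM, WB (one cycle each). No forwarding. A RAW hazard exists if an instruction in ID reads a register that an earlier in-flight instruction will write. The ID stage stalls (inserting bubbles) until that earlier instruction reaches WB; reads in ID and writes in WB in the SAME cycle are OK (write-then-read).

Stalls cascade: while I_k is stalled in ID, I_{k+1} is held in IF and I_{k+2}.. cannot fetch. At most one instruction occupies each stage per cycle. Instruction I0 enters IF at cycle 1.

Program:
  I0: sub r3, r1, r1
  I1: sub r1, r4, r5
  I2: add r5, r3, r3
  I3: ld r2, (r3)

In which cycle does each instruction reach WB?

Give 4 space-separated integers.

I0 sub r3 <- r1,r1: IF@1 ID@2 stall=0 (-) EX@3 MEM@4 WB@5
I1 sub r1 <- r4,r5: IF@2 ID@3 stall=0 (-) EX@4 MEM@5 WB@6
I2 add r5 <- r3,r3: IF@3 ID@4 stall=1 (RAW on I0.r3 (WB@5)) EX@6 MEM@7 WB@8
I3 ld r2 <- r3: IF@4 ID@6 stall=0 (-) EX@7 MEM@8 WB@9

Answer: 5 6 8 9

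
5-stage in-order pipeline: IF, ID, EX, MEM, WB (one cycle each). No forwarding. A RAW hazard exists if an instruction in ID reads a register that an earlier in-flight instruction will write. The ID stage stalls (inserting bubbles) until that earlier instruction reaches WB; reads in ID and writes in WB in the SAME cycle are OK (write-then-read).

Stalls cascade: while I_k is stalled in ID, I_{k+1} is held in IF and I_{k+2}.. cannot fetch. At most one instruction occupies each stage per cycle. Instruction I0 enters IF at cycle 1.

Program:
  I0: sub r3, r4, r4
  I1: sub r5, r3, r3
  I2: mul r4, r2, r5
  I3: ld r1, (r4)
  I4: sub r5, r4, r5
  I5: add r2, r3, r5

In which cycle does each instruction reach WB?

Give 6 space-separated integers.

Answer: 5 8 11 14 15 18

Derivation:
I0 sub r3 <- r4,r4: IF@1 ID@2 stall=0 (-) EX@3 MEM@4 WB@5
I1 sub r5 <- r3,r3: IF@2 ID@3 stall=2 (RAW on I0.r3 (WB@5)) EX@6 MEM@7 WB@8
I2 mul r4 <- r2,r5: IF@3 ID@6 stall=2 (RAW on I1.r5 (WB@8)) EX@9 MEM@10 WB@11
I3 ld r1 <- r4: IF@6 ID@9 stall=2 (RAW on I2.r4 (WB@11)) EX@12 MEM@13 WB@14
I4 sub r5 <- r4,r5: IF@9 ID@12 stall=0 (-) EX@13 MEM@14 WB@15
I5 add r2 <- r3,r5: IF@12 ID@13 stall=2 (RAW on I4.r5 (WB@15)) EX@16 MEM@17 WB@18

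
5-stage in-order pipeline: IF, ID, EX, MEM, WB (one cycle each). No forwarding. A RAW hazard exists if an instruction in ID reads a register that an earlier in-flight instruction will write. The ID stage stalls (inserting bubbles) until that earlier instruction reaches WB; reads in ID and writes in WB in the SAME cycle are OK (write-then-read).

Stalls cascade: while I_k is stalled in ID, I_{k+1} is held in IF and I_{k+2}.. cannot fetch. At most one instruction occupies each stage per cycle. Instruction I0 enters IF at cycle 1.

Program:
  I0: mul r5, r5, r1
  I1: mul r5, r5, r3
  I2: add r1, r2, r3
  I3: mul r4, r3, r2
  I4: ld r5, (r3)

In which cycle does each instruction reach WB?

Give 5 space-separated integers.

I0 mul r5 <- r5,r1: IF@1 ID@2 stall=0 (-) EX@3 MEM@4 WB@5
I1 mul r5 <- r5,r3: IF@2 ID@3 stall=2 (RAW on I0.r5 (WB@5)) EX@6 MEM@7 WB@8
I2 add r1 <- r2,r3: IF@3 ID@6 stall=0 (-) EX@7 MEM@8 WB@9
I3 mul r4 <- r3,r2: IF@6 ID@7 stall=0 (-) EX@8 MEM@9 WB@10
I4 ld r5 <- r3: IF@7 ID@8 stall=0 (-) EX@9 MEM@10 WB@11

Answer: 5 8 9 10 11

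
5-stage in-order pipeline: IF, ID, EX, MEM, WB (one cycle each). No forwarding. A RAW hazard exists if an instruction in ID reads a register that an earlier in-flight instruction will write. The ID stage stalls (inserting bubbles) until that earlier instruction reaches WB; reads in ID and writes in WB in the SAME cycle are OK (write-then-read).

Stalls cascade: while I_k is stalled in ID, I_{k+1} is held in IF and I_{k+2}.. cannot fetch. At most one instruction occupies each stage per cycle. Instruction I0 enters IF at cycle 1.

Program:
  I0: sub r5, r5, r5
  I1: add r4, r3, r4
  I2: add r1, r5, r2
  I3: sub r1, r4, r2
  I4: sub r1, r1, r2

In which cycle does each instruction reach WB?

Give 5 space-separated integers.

Answer: 5 6 8 9 12

Derivation:
I0 sub r5 <- r5,r5: IF@1 ID@2 stall=0 (-) EX@3 MEM@4 WB@5
I1 add r4 <- r3,r4: IF@2 ID@3 stall=0 (-) EX@4 MEM@5 WB@6
I2 add r1 <- r5,r2: IF@3 ID@4 stall=1 (RAW on I0.r5 (WB@5)) EX@6 MEM@7 WB@8
I3 sub r1 <- r4,r2: IF@4 ID@6 stall=0 (-) EX@7 MEM@8 WB@9
I4 sub r1 <- r1,r2: IF@6 ID@7 stall=2 (RAW on I3.r1 (WB@9)) EX@10 MEM@11 WB@12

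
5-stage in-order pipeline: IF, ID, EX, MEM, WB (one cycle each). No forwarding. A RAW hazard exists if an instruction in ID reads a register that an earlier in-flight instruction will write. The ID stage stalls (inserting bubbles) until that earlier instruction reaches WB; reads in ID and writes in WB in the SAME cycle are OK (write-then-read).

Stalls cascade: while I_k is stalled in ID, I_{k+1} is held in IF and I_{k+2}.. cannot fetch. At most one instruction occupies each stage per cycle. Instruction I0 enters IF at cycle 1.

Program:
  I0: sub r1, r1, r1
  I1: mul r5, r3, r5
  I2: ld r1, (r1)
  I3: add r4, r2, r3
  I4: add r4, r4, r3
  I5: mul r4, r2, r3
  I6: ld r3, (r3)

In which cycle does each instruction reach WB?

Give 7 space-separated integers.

Answer: 5 6 8 9 12 13 14

Derivation:
I0 sub r1 <- r1,r1: IF@1 ID@2 stall=0 (-) EX@3 MEM@4 WB@5
I1 mul r5 <- r3,r5: IF@2 ID@3 stall=0 (-) EX@4 MEM@5 WB@6
I2 ld r1 <- r1: IF@3 ID@4 stall=1 (RAW on I0.r1 (WB@5)) EX@6 MEM@7 WB@8
I3 add r4 <- r2,r3: IF@4 ID@6 stall=0 (-) EX@7 MEM@8 WB@9
I4 add r4 <- r4,r3: IF@6 ID@7 stall=2 (RAW on I3.r4 (WB@9)) EX@10 MEM@11 WB@12
I5 mul r4 <- r2,r3: IF@7 ID@10 stall=0 (-) EX@11 MEM@12 WB@13
I6 ld r3 <- r3: IF@10 ID@11 stall=0 (-) EX@12 MEM@13 WB@14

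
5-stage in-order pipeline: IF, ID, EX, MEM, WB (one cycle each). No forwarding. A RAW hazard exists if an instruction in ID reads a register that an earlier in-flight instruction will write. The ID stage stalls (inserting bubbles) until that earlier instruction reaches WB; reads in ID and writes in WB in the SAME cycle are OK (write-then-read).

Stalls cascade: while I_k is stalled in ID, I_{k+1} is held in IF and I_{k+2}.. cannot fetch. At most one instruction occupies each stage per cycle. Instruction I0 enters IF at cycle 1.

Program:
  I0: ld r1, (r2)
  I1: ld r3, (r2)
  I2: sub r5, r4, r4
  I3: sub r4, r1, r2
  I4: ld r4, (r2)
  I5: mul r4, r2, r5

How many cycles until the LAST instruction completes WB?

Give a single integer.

I0 ld r1 <- r2: IF@1 ID@2 stall=0 (-) EX@3 MEM@4 WB@5
I1 ld r3 <- r2: IF@2 ID@3 stall=0 (-) EX@4 MEM@5 WB@6
I2 sub r5 <- r4,r4: IF@3 ID@4 stall=0 (-) EX@5 MEM@6 WB@7
I3 sub r4 <- r1,r2: IF@4 ID@5 stall=0 (-) EX@6 MEM@7 WB@8
I4 ld r4 <- r2: IF@5 ID@6 stall=0 (-) EX@7 MEM@8 WB@9
I5 mul r4 <- r2,r5: IF@6 ID@7 stall=0 (-) EX@8 MEM@9 WB@10

Answer: 10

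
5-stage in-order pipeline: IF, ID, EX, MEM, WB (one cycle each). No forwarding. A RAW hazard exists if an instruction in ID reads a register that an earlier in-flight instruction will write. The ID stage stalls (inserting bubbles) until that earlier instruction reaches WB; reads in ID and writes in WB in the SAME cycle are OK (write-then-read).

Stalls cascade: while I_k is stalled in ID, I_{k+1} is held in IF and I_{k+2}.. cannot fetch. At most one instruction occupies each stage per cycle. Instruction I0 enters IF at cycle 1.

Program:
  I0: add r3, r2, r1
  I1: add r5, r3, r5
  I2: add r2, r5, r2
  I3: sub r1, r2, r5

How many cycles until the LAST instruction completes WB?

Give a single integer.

Answer: 14

Derivation:
I0 add r3 <- r2,r1: IF@1 ID@2 stall=0 (-) EX@3 MEM@4 WB@5
I1 add r5 <- r3,r5: IF@2 ID@3 stall=2 (RAW on I0.r3 (WB@5)) EX@6 MEM@7 WB@8
I2 add r2 <- r5,r2: IF@3 ID@6 stall=2 (RAW on I1.r5 (WB@8)) EX@9 MEM@10 WB@11
I3 sub r1 <- r2,r5: IF@6 ID@9 stall=2 (RAW on I2.r2 (WB@11)) EX@12 MEM@13 WB@14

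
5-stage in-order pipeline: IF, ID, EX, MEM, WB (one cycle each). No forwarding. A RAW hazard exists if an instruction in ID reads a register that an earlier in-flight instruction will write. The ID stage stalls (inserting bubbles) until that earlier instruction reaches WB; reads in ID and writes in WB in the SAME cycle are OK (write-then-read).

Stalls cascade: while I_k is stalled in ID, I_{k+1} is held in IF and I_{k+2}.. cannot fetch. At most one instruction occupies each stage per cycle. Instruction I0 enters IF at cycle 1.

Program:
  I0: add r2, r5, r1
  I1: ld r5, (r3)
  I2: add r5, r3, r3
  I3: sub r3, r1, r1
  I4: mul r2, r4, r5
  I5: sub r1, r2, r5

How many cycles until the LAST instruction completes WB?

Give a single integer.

Answer: 13

Derivation:
I0 add r2 <- r5,r1: IF@1 ID@2 stall=0 (-) EX@3 MEM@4 WB@5
I1 ld r5 <- r3: IF@2 ID@3 stall=0 (-) EX@4 MEM@5 WB@6
I2 add r5 <- r3,r3: IF@3 ID@4 stall=0 (-) EX@5 MEM@6 WB@7
I3 sub r3 <- r1,r1: IF@4 ID@5 stall=0 (-) EX@6 MEM@7 WB@8
I4 mul r2 <- r4,r5: IF@5 ID@6 stall=1 (RAW on I2.r5 (WB@7)) EX@8 MEM@9 WB@10
I5 sub r1 <- r2,r5: IF@6 ID@8 stall=2 (RAW on I4.r2 (WB@10)) EX@11 MEM@12 WB@13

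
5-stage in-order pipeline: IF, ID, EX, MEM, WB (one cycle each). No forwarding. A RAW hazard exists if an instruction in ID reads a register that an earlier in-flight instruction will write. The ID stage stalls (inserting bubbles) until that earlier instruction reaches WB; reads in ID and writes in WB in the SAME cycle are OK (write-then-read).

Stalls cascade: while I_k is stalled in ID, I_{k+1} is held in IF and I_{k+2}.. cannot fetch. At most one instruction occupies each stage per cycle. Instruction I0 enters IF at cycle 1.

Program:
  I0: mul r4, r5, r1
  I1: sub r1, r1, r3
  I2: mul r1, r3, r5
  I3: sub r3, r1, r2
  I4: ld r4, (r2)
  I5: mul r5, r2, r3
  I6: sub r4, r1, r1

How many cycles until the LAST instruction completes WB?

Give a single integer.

Answer: 14

Derivation:
I0 mul r4 <- r5,r1: IF@1 ID@2 stall=0 (-) EX@3 MEM@4 WB@5
I1 sub r1 <- r1,r3: IF@2 ID@3 stall=0 (-) EX@4 MEM@5 WB@6
I2 mul r1 <- r3,r5: IF@3 ID@4 stall=0 (-) EX@5 MEM@6 WB@7
I3 sub r3 <- r1,r2: IF@4 ID@5 stall=2 (RAW on I2.r1 (WB@7)) EX@8 MEM@9 WB@10
I4 ld r4 <- r2: IF@5 ID@8 stall=0 (-) EX@9 MEM@10 WB@11
I5 mul r5 <- r2,r3: IF@8 ID@9 stall=1 (RAW on I3.r3 (WB@10)) EX@11 MEM@12 WB@13
I6 sub r4 <- r1,r1: IF@9 ID@11 stall=0 (-) EX@12 MEM@13 WB@14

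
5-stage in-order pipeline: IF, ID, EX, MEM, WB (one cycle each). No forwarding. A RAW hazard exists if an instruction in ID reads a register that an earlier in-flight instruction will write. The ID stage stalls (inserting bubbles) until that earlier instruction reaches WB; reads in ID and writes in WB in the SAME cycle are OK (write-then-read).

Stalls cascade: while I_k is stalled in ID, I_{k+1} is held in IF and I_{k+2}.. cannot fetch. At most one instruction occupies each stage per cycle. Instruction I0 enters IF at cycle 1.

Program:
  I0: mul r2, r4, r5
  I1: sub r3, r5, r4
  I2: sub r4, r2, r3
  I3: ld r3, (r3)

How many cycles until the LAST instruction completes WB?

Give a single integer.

I0 mul r2 <- r4,r5: IF@1 ID@2 stall=0 (-) EX@3 MEM@4 WB@5
I1 sub r3 <- r5,r4: IF@2 ID@3 stall=0 (-) EX@4 MEM@5 WB@6
I2 sub r4 <- r2,r3: IF@3 ID@4 stall=2 (RAW on I1.r3 (WB@6)) EX@7 MEM@8 WB@9
I3 ld r3 <- r3: IF@4 ID@7 stall=0 (-) EX@8 MEM@9 WB@10

Answer: 10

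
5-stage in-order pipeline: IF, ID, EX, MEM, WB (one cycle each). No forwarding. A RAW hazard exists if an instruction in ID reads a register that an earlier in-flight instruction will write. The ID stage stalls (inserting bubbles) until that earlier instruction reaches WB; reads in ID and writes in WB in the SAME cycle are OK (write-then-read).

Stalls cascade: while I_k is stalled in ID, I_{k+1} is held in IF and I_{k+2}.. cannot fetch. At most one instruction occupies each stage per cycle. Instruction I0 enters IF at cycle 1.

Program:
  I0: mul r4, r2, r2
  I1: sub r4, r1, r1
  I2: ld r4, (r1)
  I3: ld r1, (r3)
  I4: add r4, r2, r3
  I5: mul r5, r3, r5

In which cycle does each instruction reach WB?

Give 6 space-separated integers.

I0 mul r4 <- r2,r2: IF@1 ID@2 stall=0 (-) EX@3 MEM@4 WB@5
I1 sub r4 <- r1,r1: IF@2 ID@3 stall=0 (-) EX@4 MEM@5 WB@6
I2 ld r4 <- r1: IF@3 ID@4 stall=0 (-) EX@5 MEM@6 WB@7
I3 ld r1 <- r3: IF@4 ID@5 stall=0 (-) EX@6 MEM@7 WB@8
I4 add r4 <- r2,r3: IF@5 ID@6 stall=0 (-) EX@7 MEM@8 WB@9
I5 mul r5 <- r3,r5: IF@6 ID@7 stall=0 (-) EX@8 MEM@9 WB@10

Answer: 5 6 7 8 9 10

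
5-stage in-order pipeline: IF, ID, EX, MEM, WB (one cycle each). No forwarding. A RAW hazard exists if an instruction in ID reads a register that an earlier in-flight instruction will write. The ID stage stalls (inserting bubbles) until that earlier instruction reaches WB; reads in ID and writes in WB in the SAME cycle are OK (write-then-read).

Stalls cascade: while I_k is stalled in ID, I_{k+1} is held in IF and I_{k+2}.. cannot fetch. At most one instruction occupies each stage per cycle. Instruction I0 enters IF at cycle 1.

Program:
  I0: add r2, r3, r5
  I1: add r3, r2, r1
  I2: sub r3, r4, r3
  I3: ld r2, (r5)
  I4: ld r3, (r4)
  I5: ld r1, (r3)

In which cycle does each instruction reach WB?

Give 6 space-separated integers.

I0 add r2 <- r3,r5: IF@1 ID@2 stall=0 (-) EX@3 MEM@4 WB@5
I1 add r3 <- r2,r1: IF@2 ID@3 stall=2 (RAW on I0.r2 (WB@5)) EX@6 MEM@7 WB@8
I2 sub r3 <- r4,r3: IF@3 ID@6 stall=2 (RAW on I1.r3 (WB@8)) EX@9 MEM@10 WB@11
I3 ld r2 <- r5: IF@6 ID@9 stall=0 (-) EX@10 MEM@11 WB@12
I4 ld r3 <- r4: IF@9 ID@10 stall=0 (-) EX@11 MEM@12 WB@13
I5 ld r1 <- r3: IF@10 ID@11 stall=2 (RAW on I4.r3 (WB@13)) EX@14 MEM@15 WB@16

Answer: 5 8 11 12 13 16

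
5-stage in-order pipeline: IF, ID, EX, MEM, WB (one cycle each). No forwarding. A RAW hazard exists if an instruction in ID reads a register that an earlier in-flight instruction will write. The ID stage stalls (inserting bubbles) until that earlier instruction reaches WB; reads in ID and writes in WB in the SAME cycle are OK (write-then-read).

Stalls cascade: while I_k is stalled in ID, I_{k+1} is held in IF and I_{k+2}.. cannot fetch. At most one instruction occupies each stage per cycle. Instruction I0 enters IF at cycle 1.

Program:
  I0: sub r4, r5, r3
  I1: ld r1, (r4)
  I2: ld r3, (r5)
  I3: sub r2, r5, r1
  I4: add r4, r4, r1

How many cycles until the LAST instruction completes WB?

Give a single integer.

Answer: 12

Derivation:
I0 sub r4 <- r5,r3: IF@1 ID@2 stall=0 (-) EX@3 MEM@4 WB@5
I1 ld r1 <- r4: IF@2 ID@3 stall=2 (RAW on I0.r4 (WB@5)) EX@6 MEM@7 WB@8
I2 ld r3 <- r5: IF@3 ID@6 stall=0 (-) EX@7 MEM@8 WB@9
I3 sub r2 <- r5,r1: IF@6 ID@7 stall=1 (RAW on I1.r1 (WB@8)) EX@9 MEM@10 WB@11
I4 add r4 <- r4,r1: IF@7 ID@9 stall=0 (-) EX@10 MEM@11 WB@12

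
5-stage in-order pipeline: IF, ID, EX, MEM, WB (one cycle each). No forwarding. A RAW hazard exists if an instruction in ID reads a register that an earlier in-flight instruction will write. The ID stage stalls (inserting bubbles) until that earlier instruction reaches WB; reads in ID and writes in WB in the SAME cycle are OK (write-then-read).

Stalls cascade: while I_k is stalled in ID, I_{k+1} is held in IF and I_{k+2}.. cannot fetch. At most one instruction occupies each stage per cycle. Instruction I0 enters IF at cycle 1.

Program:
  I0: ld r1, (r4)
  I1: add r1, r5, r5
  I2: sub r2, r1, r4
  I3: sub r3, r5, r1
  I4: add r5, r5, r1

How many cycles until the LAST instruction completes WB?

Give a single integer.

Answer: 11

Derivation:
I0 ld r1 <- r4: IF@1 ID@2 stall=0 (-) EX@3 MEM@4 WB@5
I1 add r1 <- r5,r5: IF@2 ID@3 stall=0 (-) EX@4 MEM@5 WB@6
I2 sub r2 <- r1,r4: IF@3 ID@4 stall=2 (RAW on I1.r1 (WB@6)) EX@7 MEM@8 WB@9
I3 sub r3 <- r5,r1: IF@4 ID@7 stall=0 (-) EX@8 MEM@9 WB@10
I4 add r5 <- r5,r1: IF@7 ID@8 stall=0 (-) EX@9 MEM@10 WB@11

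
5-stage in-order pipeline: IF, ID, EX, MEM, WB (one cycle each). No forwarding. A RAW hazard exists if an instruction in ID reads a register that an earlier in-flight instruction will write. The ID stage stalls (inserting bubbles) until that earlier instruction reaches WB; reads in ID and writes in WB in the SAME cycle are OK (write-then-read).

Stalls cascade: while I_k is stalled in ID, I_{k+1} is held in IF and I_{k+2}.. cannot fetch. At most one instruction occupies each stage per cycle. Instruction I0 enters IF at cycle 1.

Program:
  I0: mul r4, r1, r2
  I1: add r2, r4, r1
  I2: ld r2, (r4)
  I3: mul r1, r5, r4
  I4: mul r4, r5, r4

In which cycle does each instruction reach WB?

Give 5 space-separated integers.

I0 mul r4 <- r1,r2: IF@1 ID@2 stall=0 (-) EX@3 MEM@4 WB@5
I1 add r2 <- r4,r1: IF@2 ID@3 stall=2 (RAW on I0.r4 (WB@5)) EX@6 MEM@7 WB@8
I2 ld r2 <- r4: IF@3 ID@6 stall=0 (-) EX@7 MEM@8 WB@9
I3 mul r1 <- r5,r4: IF@6 ID@7 stall=0 (-) EX@8 MEM@9 WB@10
I4 mul r4 <- r5,r4: IF@7 ID@8 stall=0 (-) EX@9 MEM@10 WB@11

Answer: 5 8 9 10 11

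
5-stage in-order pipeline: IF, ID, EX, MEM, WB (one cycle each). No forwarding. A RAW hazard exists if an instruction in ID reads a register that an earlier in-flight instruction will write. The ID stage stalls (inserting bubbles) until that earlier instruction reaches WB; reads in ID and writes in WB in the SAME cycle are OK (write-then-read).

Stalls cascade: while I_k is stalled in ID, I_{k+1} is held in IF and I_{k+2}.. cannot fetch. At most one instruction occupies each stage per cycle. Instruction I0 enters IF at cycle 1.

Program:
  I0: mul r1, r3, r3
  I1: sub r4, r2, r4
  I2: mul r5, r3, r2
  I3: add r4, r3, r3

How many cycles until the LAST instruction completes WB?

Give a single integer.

I0 mul r1 <- r3,r3: IF@1 ID@2 stall=0 (-) EX@3 MEM@4 WB@5
I1 sub r4 <- r2,r4: IF@2 ID@3 stall=0 (-) EX@4 MEM@5 WB@6
I2 mul r5 <- r3,r2: IF@3 ID@4 stall=0 (-) EX@5 MEM@6 WB@7
I3 add r4 <- r3,r3: IF@4 ID@5 stall=0 (-) EX@6 MEM@7 WB@8

Answer: 8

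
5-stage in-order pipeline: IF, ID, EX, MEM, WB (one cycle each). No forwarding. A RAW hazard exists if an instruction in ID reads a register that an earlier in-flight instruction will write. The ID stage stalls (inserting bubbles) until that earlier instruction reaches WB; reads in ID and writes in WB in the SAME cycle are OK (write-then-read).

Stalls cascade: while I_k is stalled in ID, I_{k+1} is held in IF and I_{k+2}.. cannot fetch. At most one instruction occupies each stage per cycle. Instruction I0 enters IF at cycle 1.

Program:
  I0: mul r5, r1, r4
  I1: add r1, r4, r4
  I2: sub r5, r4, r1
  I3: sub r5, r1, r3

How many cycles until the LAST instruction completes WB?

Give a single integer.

I0 mul r5 <- r1,r4: IF@1 ID@2 stall=0 (-) EX@3 MEM@4 WB@5
I1 add r1 <- r4,r4: IF@2 ID@3 stall=0 (-) EX@4 MEM@5 WB@6
I2 sub r5 <- r4,r1: IF@3 ID@4 stall=2 (RAW on I1.r1 (WB@6)) EX@7 MEM@8 WB@9
I3 sub r5 <- r1,r3: IF@4 ID@7 stall=0 (-) EX@8 MEM@9 WB@10

Answer: 10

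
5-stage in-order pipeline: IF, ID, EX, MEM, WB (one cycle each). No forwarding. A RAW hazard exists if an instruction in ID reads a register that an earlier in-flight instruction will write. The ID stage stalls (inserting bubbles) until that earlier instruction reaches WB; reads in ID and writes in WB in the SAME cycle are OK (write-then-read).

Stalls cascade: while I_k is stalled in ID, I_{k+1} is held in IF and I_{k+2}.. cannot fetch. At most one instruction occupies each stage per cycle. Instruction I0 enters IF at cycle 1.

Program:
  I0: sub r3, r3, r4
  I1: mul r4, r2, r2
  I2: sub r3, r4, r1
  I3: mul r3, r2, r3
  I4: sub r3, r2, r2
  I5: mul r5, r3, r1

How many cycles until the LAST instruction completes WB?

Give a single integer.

Answer: 16

Derivation:
I0 sub r3 <- r3,r4: IF@1 ID@2 stall=0 (-) EX@3 MEM@4 WB@5
I1 mul r4 <- r2,r2: IF@2 ID@3 stall=0 (-) EX@4 MEM@5 WB@6
I2 sub r3 <- r4,r1: IF@3 ID@4 stall=2 (RAW on I1.r4 (WB@6)) EX@7 MEM@8 WB@9
I3 mul r3 <- r2,r3: IF@4 ID@7 stall=2 (RAW on I2.r3 (WB@9)) EX@10 MEM@11 WB@12
I4 sub r3 <- r2,r2: IF@7 ID@10 stall=0 (-) EX@11 MEM@12 WB@13
I5 mul r5 <- r3,r1: IF@10 ID@11 stall=2 (RAW on I4.r3 (WB@13)) EX@14 MEM@15 WB@16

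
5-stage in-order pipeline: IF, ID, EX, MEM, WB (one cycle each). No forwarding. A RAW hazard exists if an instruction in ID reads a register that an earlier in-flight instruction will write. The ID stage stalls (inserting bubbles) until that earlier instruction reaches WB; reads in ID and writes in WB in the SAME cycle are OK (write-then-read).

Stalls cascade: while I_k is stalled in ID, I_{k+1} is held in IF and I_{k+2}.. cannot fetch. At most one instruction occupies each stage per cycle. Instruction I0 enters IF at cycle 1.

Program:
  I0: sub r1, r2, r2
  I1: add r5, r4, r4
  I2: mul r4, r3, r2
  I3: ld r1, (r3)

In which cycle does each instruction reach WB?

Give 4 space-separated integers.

I0 sub r1 <- r2,r2: IF@1 ID@2 stall=0 (-) EX@3 MEM@4 WB@5
I1 add r5 <- r4,r4: IF@2 ID@3 stall=0 (-) EX@4 MEM@5 WB@6
I2 mul r4 <- r3,r2: IF@3 ID@4 stall=0 (-) EX@5 MEM@6 WB@7
I3 ld r1 <- r3: IF@4 ID@5 stall=0 (-) EX@6 MEM@7 WB@8

Answer: 5 6 7 8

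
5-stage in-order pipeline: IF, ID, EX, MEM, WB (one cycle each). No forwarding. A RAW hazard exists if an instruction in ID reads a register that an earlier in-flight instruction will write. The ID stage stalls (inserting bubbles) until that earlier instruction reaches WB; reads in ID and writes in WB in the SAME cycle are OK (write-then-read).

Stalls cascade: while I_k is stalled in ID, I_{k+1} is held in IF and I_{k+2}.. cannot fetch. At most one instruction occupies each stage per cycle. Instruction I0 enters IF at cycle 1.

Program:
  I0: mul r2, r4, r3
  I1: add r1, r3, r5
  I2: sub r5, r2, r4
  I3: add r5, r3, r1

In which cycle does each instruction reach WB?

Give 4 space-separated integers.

Answer: 5 6 8 9

Derivation:
I0 mul r2 <- r4,r3: IF@1 ID@2 stall=0 (-) EX@3 MEM@4 WB@5
I1 add r1 <- r3,r5: IF@2 ID@3 stall=0 (-) EX@4 MEM@5 WB@6
I2 sub r5 <- r2,r4: IF@3 ID@4 stall=1 (RAW on I0.r2 (WB@5)) EX@6 MEM@7 WB@8
I3 add r5 <- r3,r1: IF@4 ID@6 stall=0 (-) EX@7 MEM@8 WB@9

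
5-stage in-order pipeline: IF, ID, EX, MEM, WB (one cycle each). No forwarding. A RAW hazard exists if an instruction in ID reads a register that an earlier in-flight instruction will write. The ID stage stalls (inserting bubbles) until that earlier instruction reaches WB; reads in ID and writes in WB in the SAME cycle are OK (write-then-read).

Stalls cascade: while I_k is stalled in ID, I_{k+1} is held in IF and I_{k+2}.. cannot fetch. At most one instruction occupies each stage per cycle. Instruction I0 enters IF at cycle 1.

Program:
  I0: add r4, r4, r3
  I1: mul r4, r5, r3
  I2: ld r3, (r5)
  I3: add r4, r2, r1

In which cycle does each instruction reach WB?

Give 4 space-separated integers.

I0 add r4 <- r4,r3: IF@1 ID@2 stall=0 (-) EX@3 MEM@4 WB@5
I1 mul r4 <- r5,r3: IF@2 ID@3 stall=0 (-) EX@4 MEM@5 WB@6
I2 ld r3 <- r5: IF@3 ID@4 stall=0 (-) EX@5 MEM@6 WB@7
I3 add r4 <- r2,r1: IF@4 ID@5 stall=0 (-) EX@6 MEM@7 WB@8

Answer: 5 6 7 8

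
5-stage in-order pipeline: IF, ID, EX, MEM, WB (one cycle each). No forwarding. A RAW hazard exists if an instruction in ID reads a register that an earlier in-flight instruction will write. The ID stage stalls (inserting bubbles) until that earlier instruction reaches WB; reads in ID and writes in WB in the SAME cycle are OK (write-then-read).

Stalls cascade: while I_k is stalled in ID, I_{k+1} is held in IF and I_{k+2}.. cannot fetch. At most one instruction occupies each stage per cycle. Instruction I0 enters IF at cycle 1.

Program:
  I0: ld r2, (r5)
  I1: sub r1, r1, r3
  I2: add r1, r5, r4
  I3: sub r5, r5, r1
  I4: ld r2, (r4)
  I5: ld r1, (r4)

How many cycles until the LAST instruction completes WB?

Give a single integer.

Answer: 12

Derivation:
I0 ld r2 <- r5: IF@1 ID@2 stall=0 (-) EX@3 MEM@4 WB@5
I1 sub r1 <- r1,r3: IF@2 ID@3 stall=0 (-) EX@4 MEM@5 WB@6
I2 add r1 <- r5,r4: IF@3 ID@4 stall=0 (-) EX@5 MEM@6 WB@7
I3 sub r5 <- r5,r1: IF@4 ID@5 stall=2 (RAW on I2.r1 (WB@7)) EX@8 MEM@9 WB@10
I4 ld r2 <- r4: IF@5 ID@8 stall=0 (-) EX@9 MEM@10 WB@11
I5 ld r1 <- r4: IF@8 ID@9 stall=0 (-) EX@10 MEM@11 WB@12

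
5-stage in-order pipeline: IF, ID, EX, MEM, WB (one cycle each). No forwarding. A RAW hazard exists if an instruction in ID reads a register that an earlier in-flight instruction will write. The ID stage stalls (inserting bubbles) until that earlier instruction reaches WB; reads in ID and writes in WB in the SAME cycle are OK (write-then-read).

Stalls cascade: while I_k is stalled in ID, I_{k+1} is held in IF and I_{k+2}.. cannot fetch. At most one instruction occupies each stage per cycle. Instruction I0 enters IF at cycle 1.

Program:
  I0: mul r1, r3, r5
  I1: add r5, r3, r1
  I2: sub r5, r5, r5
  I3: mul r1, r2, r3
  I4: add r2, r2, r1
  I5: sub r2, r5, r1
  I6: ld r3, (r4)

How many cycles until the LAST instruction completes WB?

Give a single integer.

Answer: 17

Derivation:
I0 mul r1 <- r3,r5: IF@1 ID@2 stall=0 (-) EX@3 MEM@4 WB@5
I1 add r5 <- r3,r1: IF@2 ID@3 stall=2 (RAW on I0.r1 (WB@5)) EX@6 MEM@7 WB@8
I2 sub r5 <- r5,r5: IF@3 ID@6 stall=2 (RAW on I1.r5 (WB@8)) EX@9 MEM@10 WB@11
I3 mul r1 <- r2,r3: IF@6 ID@9 stall=0 (-) EX@10 MEM@11 WB@12
I4 add r2 <- r2,r1: IF@9 ID@10 stall=2 (RAW on I3.r1 (WB@12)) EX@13 MEM@14 WB@15
I5 sub r2 <- r5,r1: IF@10 ID@13 stall=0 (-) EX@14 MEM@15 WB@16
I6 ld r3 <- r4: IF@13 ID@14 stall=0 (-) EX@15 MEM@16 WB@17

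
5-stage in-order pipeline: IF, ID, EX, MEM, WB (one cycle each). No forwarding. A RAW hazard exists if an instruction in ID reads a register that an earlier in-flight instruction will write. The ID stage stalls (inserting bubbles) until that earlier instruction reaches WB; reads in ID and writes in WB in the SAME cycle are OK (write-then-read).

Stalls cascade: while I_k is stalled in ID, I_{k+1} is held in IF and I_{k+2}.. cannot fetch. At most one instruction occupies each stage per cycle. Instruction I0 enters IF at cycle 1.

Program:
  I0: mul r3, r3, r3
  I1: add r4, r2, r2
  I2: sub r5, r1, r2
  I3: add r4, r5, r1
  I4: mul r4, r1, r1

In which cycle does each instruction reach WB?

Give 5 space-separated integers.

Answer: 5 6 7 10 11

Derivation:
I0 mul r3 <- r3,r3: IF@1 ID@2 stall=0 (-) EX@3 MEM@4 WB@5
I1 add r4 <- r2,r2: IF@2 ID@3 stall=0 (-) EX@4 MEM@5 WB@6
I2 sub r5 <- r1,r2: IF@3 ID@4 stall=0 (-) EX@5 MEM@6 WB@7
I3 add r4 <- r5,r1: IF@4 ID@5 stall=2 (RAW on I2.r5 (WB@7)) EX@8 MEM@9 WB@10
I4 mul r4 <- r1,r1: IF@5 ID@8 stall=0 (-) EX@9 MEM@10 WB@11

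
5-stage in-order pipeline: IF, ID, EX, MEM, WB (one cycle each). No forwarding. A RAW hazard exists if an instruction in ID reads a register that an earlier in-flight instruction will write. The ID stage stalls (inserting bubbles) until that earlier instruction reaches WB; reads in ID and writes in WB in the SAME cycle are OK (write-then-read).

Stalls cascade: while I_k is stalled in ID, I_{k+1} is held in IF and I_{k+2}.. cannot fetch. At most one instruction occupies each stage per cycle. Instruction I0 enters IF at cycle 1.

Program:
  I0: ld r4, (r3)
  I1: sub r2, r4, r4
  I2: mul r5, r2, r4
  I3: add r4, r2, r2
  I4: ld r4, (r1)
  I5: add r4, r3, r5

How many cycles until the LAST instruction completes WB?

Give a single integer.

Answer: 14

Derivation:
I0 ld r4 <- r3: IF@1 ID@2 stall=0 (-) EX@3 MEM@4 WB@5
I1 sub r2 <- r4,r4: IF@2 ID@3 stall=2 (RAW on I0.r4 (WB@5)) EX@6 MEM@7 WB@8
I2 mul r5 <- r2,r4: IF@3 ID@6 stall=2 (RAW on I1.r2 (WB@8)) EX@9 MEM@10 WB@11
I3 add r4 <- r2,r2: IF@6 ID@9 stall=0 (-) EX@10 MEM@11 WB@12
I4 ld r4 <- r1: IF@9 ID@10 stall=0 (-) EX@11 MEM@12 WB@13
I5 add r4 <- r3,r5: IF@10 ID@11 stall=0 (-) EX@12 MEM@13 WB@14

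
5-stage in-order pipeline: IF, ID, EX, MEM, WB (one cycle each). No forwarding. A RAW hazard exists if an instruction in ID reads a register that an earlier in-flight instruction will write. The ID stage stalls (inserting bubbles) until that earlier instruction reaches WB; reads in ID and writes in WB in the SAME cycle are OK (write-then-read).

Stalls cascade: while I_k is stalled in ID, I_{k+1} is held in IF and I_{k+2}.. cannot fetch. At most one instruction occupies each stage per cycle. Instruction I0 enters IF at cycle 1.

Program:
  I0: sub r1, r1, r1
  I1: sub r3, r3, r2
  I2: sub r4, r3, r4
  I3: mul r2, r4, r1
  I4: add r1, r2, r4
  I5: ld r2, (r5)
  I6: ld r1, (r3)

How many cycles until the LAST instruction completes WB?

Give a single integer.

Answer: 17

Derivation:
I0 sub r1 <- r1,r1: IF@1 ID@2 stall=0 (-) EX@3 MEM@4 WB@5
I1 sub r3 <- r3,r2: IF@2 ID@3 stall=0 (-) EX@4 MEM@5 WB@6
I2 sub r4 <- r3,r4: IF@3 ID@4 stall=2 (RAW on I1.r3 (WB@6)) EX@7 MEM@8 WB@9
I3 mul r2 <- r4,r1: IF@4 ID@7 stall=2 (RAW on I2.r4 (WB@9)) EX@10 MEM@11 WB@12
I4 add r1 <- r2,r4: IF@7 ID@10 stall=2 (RAW on I3.r2 (WB@12)) EX@13 MEM@14 WB@15
I5 ld r2 <- r5: IF@10 ID@13 stall=0 (-) EX@14 MEM@15 WB@16
I6 ld r1 <- r3: IF@13 ID@14 stall=0 (-) EX@15 MEM@16 WB@17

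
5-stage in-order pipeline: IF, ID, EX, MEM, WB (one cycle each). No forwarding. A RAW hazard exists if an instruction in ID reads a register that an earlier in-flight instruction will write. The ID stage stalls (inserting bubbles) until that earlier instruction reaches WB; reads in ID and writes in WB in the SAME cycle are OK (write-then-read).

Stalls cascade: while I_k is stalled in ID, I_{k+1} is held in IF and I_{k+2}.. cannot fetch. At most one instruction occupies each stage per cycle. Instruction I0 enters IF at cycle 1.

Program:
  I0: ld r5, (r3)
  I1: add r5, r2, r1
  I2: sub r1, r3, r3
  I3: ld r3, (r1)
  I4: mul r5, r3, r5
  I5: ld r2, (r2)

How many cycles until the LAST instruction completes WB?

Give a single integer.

I0 ld r5 <- r3: IF@1 ID@2 stall=0 (-) EX@3 MEM@4 WB@5
I1 add r5 <- r2,r1: IF@2 ID@3 stall=0 (-) EX@4 MEM@5 WB@6
I2 sub r1 <- r3,r3: IF@3 ID@4 stall=0 (-) EX@5 MEM@6 WB@7
I3 ld r3 <- r1: IF@4 ID@5 stall=2 (RAW on I2.r1 (WB@7)) EX@8 MEM@9 WB@10
I4 mul r5 <- r3,r5: IF@5 ID@8 stall=2 (RAW on I3.r3 (WB@10)) EX@11 MEM@12 WB@13
I5 ld r2 <- r2: IF@8 ID@11 stall=0 (-) EX@12 MEM@13 WB@14

Answer: 14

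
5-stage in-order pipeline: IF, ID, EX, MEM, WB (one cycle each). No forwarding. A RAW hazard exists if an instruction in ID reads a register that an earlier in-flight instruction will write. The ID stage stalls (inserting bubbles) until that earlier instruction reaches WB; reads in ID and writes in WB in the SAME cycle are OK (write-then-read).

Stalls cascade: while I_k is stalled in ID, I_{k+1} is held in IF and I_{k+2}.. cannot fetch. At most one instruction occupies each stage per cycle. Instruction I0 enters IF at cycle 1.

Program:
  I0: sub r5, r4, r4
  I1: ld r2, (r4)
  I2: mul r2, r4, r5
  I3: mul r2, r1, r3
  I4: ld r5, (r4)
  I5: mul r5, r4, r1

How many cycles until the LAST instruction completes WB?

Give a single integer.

Answer: 11

Derivation:
I0 sub r5 <- r4,r4: IF@1 ID@2 stall=0 (-) EX@3 MEM@4 WB@5
I1 ld r2 <- r4: IF@2 ID@3 stall=0 (-) EX@4 MEM@5 WB@6
I2 mul r2 <- r4,r5: IF@3 ID@4 stall=1 (RAW on I0.r5 (WB@5)) EX@6 MEM@7 WB@8
I3 mul r2 <- r1,r3: IF@4 ID@6 stall=0 (-) EX@7 MEM@8 WB@9
I4 ld r5 <- r4: IF@6 ID@7 stall=0 (-) EX@8 MEM@9 WB@10
I5 mul r5 <- r4,r1: IF@7 ID@8 stall=0 (-) EX@9 MEM@10 WB@11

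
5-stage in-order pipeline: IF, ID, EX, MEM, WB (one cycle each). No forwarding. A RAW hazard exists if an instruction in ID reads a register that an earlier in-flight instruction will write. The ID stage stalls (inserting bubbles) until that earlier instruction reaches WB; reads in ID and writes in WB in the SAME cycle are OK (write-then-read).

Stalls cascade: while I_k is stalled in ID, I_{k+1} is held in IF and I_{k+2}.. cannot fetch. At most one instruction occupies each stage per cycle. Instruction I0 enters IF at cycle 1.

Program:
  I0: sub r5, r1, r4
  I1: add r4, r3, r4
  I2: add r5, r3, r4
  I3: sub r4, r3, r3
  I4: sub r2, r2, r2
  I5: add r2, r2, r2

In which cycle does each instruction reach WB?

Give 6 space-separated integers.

Answer: 5 6 9 10 11 14

Derivation:
I0 sub r5 <- r1,r4: IF@1 ID@2 stall=0 (-) EX@3 MEM@4 WB@5
I1 add r4 <- r3,r4: IF@2 ID@3 stall=0 (-) EX@4 MEM@5 WB@6
I2 add r5 <- r3,r4: IF@3 ID@4 stall=2 (RAW on I1.r4 (WB@6)) EX@7 MEM@8 WB@9
I3 sub r4 <- r3,r3: IF@4 ID@7 stall=0 (-) EX@8 MEM@9 WB@10
I4 sub r2 <- r2,r2: IF@7 ID@8 stall=0 (-) EX@9 MEM@10 WB@11
I5 add r2 <- r2,r2: IF@8 ID@9 stall=2 (RAW on I4.r2 (WB@11)) EX@12 MEM@13 WB@14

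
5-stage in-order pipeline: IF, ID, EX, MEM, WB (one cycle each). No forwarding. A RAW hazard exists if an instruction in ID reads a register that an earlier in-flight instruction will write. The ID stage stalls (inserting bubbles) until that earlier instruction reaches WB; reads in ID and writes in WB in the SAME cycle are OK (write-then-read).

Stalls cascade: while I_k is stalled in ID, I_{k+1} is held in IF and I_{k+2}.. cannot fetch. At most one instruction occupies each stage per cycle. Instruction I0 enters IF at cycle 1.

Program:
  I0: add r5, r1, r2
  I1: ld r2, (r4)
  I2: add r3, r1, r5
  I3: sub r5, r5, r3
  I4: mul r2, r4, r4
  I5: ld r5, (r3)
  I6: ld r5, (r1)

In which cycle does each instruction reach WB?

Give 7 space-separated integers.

I0 add r5 <- r1,r2: IF@1 ID@2 stall=0 (-) EX@3 MEM@4 WB@5
I1 ld r2 <- r4: IF@2 ID@3 stall=0 (-) EX@4 MEM@5 WB@6
I2 add r3 <- r1,r5: IF@3 ID@4 stall=1 (RAW on I0.r5 (WB@5)) EX@6 MEM@7 WB@8
I3 sub r5 <- r5,r3: IF@4 ID@6 stall=2 (RAW on I2.r3 (WB@8)) EX@9 MEM@10 WB@11
I4 mul r2 <- r4,r4: IF@6 ID@9 stall=0 (-) EX@10 MEM@11 WB@12
I5 ld r5 <- r3: IF@9 ID@10 stall=0 (-) EX@11 MEM@12 WB@13
I6 ld r5 <- r1: IF@10 ID@11 stall=0 (-) EX@12 MEM@13 WB@14

Answer: 5 6 8 11 12 13 14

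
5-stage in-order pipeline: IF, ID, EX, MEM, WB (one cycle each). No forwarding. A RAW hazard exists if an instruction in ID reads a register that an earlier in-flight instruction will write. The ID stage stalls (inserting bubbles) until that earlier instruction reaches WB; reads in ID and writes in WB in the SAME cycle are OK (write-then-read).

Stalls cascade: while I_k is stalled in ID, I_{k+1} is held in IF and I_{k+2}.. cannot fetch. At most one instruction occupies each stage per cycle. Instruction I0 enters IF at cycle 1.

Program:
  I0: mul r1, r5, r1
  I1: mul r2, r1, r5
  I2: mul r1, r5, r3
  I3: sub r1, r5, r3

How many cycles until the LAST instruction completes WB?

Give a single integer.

Answer: 10

Derivation:
I0 mul r1 <- r5,r1: IF@1 ID@2 stall=0 (-) EX@3 MEM@4 WB@5
I1 mul r2 <- r1,r5: IF@2 ID@3 stall=2 (RAW on I0.r1 (WB@5)) EX@6 MEM@7 WB@8
I2 mul r1 <- r5,r3: IF@3 ID@6 stall=0 (-) EX@7 MEM@8 WB@9
I3 sub r1 <- r5,r3: IF@6 ID@7 stall=0 (-) EX@8 MEM@9 WB@10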